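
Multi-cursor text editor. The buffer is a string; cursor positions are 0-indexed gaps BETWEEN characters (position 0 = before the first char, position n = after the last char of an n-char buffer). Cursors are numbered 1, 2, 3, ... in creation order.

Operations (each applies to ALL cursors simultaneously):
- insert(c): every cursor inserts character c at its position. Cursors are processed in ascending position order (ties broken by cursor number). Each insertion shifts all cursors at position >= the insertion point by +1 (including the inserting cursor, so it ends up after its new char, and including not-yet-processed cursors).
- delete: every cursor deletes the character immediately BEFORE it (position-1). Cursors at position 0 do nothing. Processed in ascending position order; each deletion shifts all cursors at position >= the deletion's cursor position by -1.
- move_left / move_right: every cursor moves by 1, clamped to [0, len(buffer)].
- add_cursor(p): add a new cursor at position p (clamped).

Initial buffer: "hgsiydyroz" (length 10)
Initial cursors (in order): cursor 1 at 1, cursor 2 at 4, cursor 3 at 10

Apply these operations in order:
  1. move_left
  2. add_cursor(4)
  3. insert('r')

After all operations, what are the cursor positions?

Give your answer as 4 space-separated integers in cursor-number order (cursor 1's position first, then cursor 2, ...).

After op 1 (move_left): buffer="hgsiydyroz" (len 10), cursors c1@0 c2@3 c3@9, authorship ..........
After op 2 (add_cursor(4)): buffer="hgsiydyroz" (len 10), cursors c1@0 c2@3 c4@4 c3@9, authorship ..........
After op 3 (insert('r')): buffer="rhgsrirydyrorz" (len 14), cursors c1@1 c2@5 c4@7 c3@13, authorship 1...2.4.....3.

Answer: 1 5 13 7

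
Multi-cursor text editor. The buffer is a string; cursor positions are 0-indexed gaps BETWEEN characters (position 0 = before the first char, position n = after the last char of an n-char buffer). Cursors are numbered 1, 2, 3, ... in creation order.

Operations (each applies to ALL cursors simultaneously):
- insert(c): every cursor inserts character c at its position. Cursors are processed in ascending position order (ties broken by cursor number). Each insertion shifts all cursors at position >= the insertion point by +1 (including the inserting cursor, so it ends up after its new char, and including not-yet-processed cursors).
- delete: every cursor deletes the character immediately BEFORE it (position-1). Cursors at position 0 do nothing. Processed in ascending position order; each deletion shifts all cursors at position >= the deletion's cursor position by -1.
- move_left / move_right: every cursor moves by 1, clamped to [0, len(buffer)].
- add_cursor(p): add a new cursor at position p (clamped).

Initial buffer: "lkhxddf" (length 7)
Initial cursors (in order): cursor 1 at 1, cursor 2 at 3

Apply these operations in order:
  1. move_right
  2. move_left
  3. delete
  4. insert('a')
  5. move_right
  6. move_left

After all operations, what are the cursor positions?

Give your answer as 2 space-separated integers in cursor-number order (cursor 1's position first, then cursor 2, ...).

After op 1 (move_right): buffer="lkhxddf" (len 7), cursors c1@2 c2@4, authorship .......
After op 2 (move_left): buffer="lkhxddf" (len 7), cursors c1@1 c2@3, authorship .......
After op 3 (delete): buffer="kxddf" (len 5), cursors c1@0 c2@1, authorship .....
After op 4 (insert('a')): buffer="akaxddf" (len 7), cursors c1@1 c2@3, authorship 1.2....
After op 5 (move_right): buffer="akaxddf" (len 7), cursors c1@2 c2@4, authorship 1.2....
After op 6 (move_left): buffer="akaxddf" (len 7), cursors c1@1 c2@3, authorship 1.2....

Answer: 1 3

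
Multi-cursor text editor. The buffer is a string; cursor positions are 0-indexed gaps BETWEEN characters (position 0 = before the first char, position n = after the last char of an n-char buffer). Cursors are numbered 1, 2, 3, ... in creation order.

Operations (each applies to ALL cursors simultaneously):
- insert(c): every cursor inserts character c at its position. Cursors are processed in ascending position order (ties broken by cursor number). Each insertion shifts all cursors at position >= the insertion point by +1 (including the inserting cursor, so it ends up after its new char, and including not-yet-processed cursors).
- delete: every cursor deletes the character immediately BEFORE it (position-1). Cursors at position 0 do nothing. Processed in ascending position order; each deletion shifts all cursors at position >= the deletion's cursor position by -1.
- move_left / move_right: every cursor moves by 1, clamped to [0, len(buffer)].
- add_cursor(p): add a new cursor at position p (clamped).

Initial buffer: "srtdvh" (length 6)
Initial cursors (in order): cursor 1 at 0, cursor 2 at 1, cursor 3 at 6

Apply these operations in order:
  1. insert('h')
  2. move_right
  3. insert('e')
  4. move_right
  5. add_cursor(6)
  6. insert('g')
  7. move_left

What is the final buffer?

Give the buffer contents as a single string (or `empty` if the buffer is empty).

Answer: hsehgregtgdvhheg

Derivation:
After op 1 (insert('h')): buffer="hshrtdvhh" (len 9), cursors c1@1 c2@3 c3@9, authorship 1.2.....3
After op 2 (move_right): buffer="hshrtdvhh" (len 9), cursors c1@2 c2@4 c3@9, authorship 1.2.....3
After op 3 (insert('e')): buffer="hsehretdvhhe" (len 12), cursors c1@3 c2@6 c3@12, authorship 1.12.2....33
After op 4 (move_right): buffer="hsehretdvhhe" (len 12), cursors c1@4 c2@7 c3@12, authorship 1.12.2....33
After op 5 (add_cursor(6)): buffer="hsehretdvhhe" (len 12), cursors c1@4 c4@6 c2@7 c3@12, authorship 1.12.2....33
After op 6 (insert('g')): buffer="hsehgregtgdvhheg" (len 16), cursors c1@5 c4@8 c2@10 c3@16, authorship 1.121.24.2...333
After op 7 (move_left): buffer="hsehgregtgdvhheg" (len 16), cursors c1@4 c4@7 c2@9 c3@15, authorship 1.121.24.2...333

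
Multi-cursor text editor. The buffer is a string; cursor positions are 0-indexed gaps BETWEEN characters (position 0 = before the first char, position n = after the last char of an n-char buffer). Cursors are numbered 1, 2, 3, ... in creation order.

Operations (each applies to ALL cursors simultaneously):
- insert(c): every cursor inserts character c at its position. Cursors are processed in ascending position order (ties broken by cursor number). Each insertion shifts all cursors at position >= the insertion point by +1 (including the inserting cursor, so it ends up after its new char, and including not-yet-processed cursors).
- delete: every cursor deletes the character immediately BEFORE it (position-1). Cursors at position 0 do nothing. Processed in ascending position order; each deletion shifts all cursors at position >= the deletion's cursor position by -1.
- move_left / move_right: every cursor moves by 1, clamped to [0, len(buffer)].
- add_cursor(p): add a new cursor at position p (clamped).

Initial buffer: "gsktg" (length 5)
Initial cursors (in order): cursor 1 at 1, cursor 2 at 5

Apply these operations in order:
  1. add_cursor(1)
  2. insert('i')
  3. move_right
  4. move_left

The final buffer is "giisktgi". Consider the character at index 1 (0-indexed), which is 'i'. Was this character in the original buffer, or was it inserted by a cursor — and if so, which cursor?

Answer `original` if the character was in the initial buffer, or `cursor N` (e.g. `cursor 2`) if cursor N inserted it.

Answer: cursor 1

Derivation:
After op 1 (add_cursor(1)): buffer="gsktg" (len 5), cursors c1@1 c3@1 c2@5, authorship .....
After op 2 (insert('i')): buffer="giisktgi" (len 8), cursors c1@3 c3@3 c2@8, authorship .13....2
After op 3 (move_right): buffer="giisktgi" (len 8), cursors c1@4 c3@4 c2@8, authorship .13....2
After op 4 (move_left): buffer="giisktgi" (len 8), cursors c1@3 c3@3 c2@7, authorship .13....2
Authorship (.=original, N=cursor N): . 1 3 . . . . 2
Index 1: author = 1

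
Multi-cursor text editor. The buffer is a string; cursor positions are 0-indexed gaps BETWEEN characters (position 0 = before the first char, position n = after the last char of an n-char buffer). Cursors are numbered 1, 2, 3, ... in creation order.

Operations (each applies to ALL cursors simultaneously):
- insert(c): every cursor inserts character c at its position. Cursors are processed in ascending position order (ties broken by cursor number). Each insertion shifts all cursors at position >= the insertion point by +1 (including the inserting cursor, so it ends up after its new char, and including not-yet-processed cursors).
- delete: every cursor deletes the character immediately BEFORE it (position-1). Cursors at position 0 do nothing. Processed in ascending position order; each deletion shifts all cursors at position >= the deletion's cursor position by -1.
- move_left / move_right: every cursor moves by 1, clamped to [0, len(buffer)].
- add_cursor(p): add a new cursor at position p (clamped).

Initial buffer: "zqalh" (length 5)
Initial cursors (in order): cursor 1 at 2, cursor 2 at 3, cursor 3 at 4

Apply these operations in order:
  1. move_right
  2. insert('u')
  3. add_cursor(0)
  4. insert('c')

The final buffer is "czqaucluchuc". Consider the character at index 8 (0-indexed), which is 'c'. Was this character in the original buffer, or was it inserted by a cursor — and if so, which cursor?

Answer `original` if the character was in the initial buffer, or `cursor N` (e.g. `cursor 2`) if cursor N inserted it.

Answer: cursor 2

Derivation:
After op 1 (move_right): buffer="zqalh" (len 5), cursors c1@3 c2@4 c3@5, authorship .....
After op 2 (insert('u')): buffer="zqauluhu" (len 8), cursors c1@4 c2@6 c3@8, authorship ...1.2.3
After op 3 (add_cursor(0)): buffer="zqauluhu" (len 8), cursors c4@0 c1@4 c2@6 c3@8, authorship ...1.2.3
After op 4 (insert('c')): buffer="czqaucluchuc" (len 12), cursors c4@1 c1@6 c2@9 c3@12, authorship 4...11.22.33
Authorship (.=original, N=cursor N): 4 . . . 1 1 . 2 2 . 3 3
Index 8: author = 2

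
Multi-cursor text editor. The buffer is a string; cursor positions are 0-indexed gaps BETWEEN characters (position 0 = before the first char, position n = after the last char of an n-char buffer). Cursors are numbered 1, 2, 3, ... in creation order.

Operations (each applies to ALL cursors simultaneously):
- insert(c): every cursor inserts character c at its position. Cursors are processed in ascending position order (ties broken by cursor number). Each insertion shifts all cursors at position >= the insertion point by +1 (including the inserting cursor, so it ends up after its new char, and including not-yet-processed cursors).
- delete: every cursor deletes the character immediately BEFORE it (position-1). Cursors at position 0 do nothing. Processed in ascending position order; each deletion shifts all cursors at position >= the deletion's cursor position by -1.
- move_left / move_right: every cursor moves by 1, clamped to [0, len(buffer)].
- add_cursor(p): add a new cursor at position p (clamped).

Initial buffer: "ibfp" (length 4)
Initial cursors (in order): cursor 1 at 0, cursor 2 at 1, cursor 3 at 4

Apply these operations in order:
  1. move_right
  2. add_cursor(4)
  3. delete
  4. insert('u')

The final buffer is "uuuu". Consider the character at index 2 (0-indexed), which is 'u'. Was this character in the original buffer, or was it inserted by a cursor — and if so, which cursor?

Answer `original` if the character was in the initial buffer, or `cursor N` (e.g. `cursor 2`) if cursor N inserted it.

After op 1 (move_right): buffer="ibfp" (len 4), cursors c1@1 c2@2 c3@4, authorship ....
After op 2 (add_cursor(4)): buffer="ibfp" (len 4), cursors c1@1 c2@2 c3@4 c4@4, authorship ....
After op 3 (delete): buffer="" (len 0), cursors c1@0 c2@0 c3@0 c4@0, authorship 
After op 4 (insert('u')): buffer="uuuu" (len 4), cursors c1@4 c2@4 c3@4 c4@4, authorship 1234
Authorship (.=original, N=cursor N): 1 2 3 4
Index 2: author = 3

Answer: cursor 3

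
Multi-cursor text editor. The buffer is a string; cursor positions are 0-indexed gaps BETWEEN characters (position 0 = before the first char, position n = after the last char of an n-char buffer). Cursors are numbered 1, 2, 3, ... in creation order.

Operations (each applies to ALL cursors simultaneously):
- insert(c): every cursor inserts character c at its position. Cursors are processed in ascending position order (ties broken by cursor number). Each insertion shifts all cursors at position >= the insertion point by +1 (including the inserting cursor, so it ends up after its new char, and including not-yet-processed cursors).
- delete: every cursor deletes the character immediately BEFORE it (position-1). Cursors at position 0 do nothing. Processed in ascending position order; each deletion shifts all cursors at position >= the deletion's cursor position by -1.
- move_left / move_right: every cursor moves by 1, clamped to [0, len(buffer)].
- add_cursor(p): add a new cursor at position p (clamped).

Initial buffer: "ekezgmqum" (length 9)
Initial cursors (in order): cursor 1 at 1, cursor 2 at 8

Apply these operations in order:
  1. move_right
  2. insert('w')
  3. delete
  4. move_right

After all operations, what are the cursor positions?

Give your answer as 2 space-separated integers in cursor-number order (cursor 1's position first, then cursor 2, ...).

After op 1 (move_right): buffer="ekezgmqum" (len 9), cursors c1@2 c2@9, authorship .........
After op 2 (insert('w')): buffer="ekwezgmqumw" (len 11), cursors c1@3 c2@11, authorship ..1.......2
After op 3 (delete): buffer="ekezgmqum" (len 9), cursors c1@2 c2@9, authorship .........
After op 4 (move_right): buffer="ekezgmqum" (len 9), cursors c1@3 c2@9, authorship .........

Answer: 3 9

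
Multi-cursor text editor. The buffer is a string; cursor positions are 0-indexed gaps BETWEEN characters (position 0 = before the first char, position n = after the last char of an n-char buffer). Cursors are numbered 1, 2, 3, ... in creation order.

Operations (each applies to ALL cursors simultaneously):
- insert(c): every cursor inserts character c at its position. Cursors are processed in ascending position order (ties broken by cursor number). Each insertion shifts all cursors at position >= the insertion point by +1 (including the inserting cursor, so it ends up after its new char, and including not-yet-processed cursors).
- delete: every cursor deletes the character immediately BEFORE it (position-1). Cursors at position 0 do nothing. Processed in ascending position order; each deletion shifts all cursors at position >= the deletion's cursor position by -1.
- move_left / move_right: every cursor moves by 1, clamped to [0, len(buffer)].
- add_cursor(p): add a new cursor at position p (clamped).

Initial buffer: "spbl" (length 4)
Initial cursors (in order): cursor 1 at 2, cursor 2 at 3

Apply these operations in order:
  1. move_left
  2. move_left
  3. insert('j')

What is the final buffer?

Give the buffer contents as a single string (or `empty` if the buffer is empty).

After op 1 (move_left): buffer="spbl" (len 4), cursors c1@1 c2@2, authorship ....
After op 2 (move_left): buffer="spbl" (len 4), cursors c1@0 c2@1, authorship ....
After op 3 (insert('j')): buffer="jsjpbl" (len 6), cursors c1@1 c2@3, authorship 1.2...

Answer: jsjpbl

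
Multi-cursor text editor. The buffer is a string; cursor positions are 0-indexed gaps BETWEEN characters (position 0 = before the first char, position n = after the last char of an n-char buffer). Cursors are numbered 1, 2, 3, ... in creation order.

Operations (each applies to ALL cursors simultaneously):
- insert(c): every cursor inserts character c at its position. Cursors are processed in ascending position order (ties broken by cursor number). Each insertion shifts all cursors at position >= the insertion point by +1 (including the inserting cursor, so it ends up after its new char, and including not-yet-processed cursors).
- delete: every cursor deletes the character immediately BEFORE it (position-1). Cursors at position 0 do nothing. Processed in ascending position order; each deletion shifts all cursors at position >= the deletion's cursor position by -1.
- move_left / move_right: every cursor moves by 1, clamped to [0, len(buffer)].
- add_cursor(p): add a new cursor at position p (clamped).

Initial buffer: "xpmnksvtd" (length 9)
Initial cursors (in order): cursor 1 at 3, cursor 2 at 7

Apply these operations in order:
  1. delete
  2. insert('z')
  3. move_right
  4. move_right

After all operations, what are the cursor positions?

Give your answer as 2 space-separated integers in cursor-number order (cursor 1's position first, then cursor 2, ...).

Answer: 5 9

Derivation:
After op 1 (delete): buffer="xpnkstd" (len 7), cursors c1@2 c2@5, authorship .......
After op 2 (insert('z')): buffer="xpznksztd" (len 9), cursors c1@3 c2@7, authorship ..1...2..
After op 3 (move_right): buffer="xpznksztd" (len 9), cursors c1@4 c2@8, authorship ..1...2..
After op 4 (move_right): buffer="xpznksztd" (len 9), cursors c1@5 c2@9, authorship ..1...2..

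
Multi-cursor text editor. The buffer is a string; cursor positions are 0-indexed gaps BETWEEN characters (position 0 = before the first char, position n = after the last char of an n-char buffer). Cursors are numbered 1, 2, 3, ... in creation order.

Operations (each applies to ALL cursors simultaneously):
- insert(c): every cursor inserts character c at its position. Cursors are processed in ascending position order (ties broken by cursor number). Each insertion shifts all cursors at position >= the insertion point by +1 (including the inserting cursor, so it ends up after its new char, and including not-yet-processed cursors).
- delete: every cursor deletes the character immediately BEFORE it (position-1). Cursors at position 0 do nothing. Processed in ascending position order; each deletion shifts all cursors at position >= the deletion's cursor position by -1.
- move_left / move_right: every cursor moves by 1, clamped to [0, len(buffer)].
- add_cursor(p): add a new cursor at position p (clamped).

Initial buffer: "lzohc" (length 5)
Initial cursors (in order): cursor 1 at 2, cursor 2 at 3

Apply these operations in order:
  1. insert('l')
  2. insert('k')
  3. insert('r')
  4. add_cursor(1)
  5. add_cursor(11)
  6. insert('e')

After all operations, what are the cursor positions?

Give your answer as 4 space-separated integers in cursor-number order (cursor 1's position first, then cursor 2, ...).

After op 1 (insert('l')): buffer="lzlolhc" (len 7), cursors c1@3 c2@5, authorship ..1.2..
After op 2 (insert('k')): buffer="lzlkolkhc" (len 9), cursors c1@4 c2@7, authorship ..11.22..
After op 3 (insert('r')): buffer="lzlkrolkrhc" (len 11), cursors c1@5 c2@9, authorship ..111.222..
After op 4 (add_cursor(1)): buffer="lzlkrolkrhc" (len 11), cursors c3@1 c1@5 c2@9, authorship ..111.222..
After op 5 (add_cursor(11)): buffer="lzlkrolkrhc" (len 11), cursors c3@1 c1@5 c2@9 c4@11, authorship ..111.222..
After op 6 (insert('e')): buffer="lezlkreolkrehce" (len 15), cursors c3@2 c1@7 c2@12 c4@15, authorship .3.1111.2222..4

Answer: 7 12 2 15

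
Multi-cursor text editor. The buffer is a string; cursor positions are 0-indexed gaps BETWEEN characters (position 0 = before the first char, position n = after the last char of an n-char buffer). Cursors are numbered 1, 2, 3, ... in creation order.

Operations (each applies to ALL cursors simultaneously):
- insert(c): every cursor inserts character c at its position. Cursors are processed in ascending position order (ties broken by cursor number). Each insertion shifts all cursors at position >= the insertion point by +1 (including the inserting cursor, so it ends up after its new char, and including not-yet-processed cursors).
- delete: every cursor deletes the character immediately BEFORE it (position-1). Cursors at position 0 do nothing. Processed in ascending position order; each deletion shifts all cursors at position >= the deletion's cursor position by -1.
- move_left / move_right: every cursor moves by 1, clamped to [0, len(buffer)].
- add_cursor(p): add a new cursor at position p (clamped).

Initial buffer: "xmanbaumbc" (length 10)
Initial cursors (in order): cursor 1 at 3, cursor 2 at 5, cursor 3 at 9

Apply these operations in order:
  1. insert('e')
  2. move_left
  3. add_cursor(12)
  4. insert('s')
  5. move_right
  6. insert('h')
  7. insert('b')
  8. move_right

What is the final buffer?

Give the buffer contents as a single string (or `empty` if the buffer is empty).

Answer: xmasehbnbsehbaumbsehbschb

Derivation:
After op 1 (insert('e')): buffer="xmaenbeaumbec" (len 13), cursors c1@4 c2@7 c3@12, authorship ...1..2....3.
After op 2 (move_left): buffer="xmaenbeaumbec" (len 13), cursors c1@3 c2@6 c3@11, authorship ...1..2....3.
After op 3 (add_cursor(12)): buffer="xmaenbeaumbec" (len 13), cursors c1@3 c2@6 c3@11 c4@12, authorship ...1..2....3.
After op 4 (insert('s')): buffer="xmasenbseaumbsesc" (len 17), cursors c1@4 c2@8 c3@14 c4@16, authorship ...11..22....334.
After op 5 (move_right): buffer="xmasenbseaumbsesc" (len 17), cursors c1@5 c2@9 c3@15 c4@17, authorship ...11..22....334.
After op 6 (insert('h')): buffer="xmasehnbsehaumbsehsch" (len 21), cursors c1@6 c2@11 c3@18 c4@21, authorship ...111..222....3334.4
After op 7 (insert('b')): buffer="xmasehbnbsehbaumbsehbschb" (len 25), cursors c1@7 c2@13 c3@21 c4@25, authorship ...1111..2222....33334.44
After op 8 (move_right): buffer="xmasehbnbsehbaumbsehbschb" (len 25), cursors c1@8 c2@14 c3@22 c4@25, authorship ...1111..2222....33334.44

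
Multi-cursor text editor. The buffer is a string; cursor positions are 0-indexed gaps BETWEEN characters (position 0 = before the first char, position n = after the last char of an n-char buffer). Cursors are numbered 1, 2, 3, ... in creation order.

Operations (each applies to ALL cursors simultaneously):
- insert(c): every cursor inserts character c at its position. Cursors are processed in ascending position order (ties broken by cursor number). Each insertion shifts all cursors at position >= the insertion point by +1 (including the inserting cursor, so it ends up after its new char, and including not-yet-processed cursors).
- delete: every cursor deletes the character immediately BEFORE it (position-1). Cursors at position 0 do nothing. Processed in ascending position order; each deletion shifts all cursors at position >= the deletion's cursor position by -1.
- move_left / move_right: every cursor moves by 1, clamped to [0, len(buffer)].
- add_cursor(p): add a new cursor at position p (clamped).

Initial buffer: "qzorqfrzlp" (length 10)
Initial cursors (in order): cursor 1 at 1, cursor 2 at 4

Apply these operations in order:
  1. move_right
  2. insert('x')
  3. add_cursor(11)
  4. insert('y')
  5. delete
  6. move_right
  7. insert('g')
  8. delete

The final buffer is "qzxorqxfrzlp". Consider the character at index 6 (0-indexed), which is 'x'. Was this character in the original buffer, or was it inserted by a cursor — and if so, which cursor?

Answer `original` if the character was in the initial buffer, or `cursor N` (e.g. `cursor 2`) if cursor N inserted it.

After op 1 (move_right): buffer="qzorqfrzlp" (len 10), cursors c1@2 c2@5, authorship ..........
After op 2 (insert('x')): buffer="qzxorqxfrzlp" (len 12), cursors c1@3 c2@7, authorship ..1...2.....
After op 3 (add_cursor(11)): buffer="qzxorqxfrzlp" (len 12), cursors c1@3 c2@7 c3@11, authorship ..1...2.....
After op 4 (insert('y')): buffer="qzxyorqxyfrzlyp" (len 15), cursors c1@4 c2@9 c3@14, authorship ..11...22....3.
After op 5 (delete): buffer="qzxorqxfrzlp" (len 12), cursors c1@3 c2@7 c3@11, authorship ..1...2.....
After op 6 (move_right): buffer="qzxorqxfrzlp" (len 12), cursors c1@4 c2@8 c3@12, authorship ..1...2.....
After op 7 (insert('g')): buffer="qzxogrqxfgrzlpg" (len 15), cursors c1@5 c2@10 c3@15, authorship ..1.1..2.2....3
After op 8 (delete): buffer="qzxorqxfrzlp" (len 12), cursors c1@4 c2@8 c3@12, authorship ..1...2.....
Authorship (.=original, N=cursor N): . . 1 . . . 2 . . . . .
Index 6: author = 2

Answer: cursor 2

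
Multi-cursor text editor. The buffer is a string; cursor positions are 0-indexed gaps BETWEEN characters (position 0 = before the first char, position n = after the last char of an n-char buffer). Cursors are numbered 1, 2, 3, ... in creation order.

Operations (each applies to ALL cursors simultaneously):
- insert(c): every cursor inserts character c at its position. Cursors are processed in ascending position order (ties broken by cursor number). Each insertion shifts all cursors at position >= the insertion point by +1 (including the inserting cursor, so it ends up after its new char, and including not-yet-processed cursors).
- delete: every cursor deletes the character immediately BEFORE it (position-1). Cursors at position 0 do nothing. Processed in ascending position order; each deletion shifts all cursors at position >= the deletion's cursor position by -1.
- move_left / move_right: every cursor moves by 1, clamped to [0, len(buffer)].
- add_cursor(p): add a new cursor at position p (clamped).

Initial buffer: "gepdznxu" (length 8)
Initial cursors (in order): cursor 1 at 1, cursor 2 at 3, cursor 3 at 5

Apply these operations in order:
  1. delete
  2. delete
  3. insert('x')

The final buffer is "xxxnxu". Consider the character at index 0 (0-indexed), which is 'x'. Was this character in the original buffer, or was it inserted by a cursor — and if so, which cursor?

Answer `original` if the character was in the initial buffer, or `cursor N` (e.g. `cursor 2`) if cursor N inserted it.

Answer: cursor 1

Derivation:
After op 1 (delete): buffer="ednxu" (len 5), cursors c1@0 c2@1 c3@2, authorship .....
After op 2 (delete): buffer="nxu" (len 3), cursors c1@0 c2@0 c3@0, authorship ...
After op 3 (insert('x')): buffer="xxxnxu" (len 6), cursors c1@3 c2@3 c3@3, authorship 123...
Authorship (.=original, N=cursor N): 1 2 3 . . .
Index 0: author = 1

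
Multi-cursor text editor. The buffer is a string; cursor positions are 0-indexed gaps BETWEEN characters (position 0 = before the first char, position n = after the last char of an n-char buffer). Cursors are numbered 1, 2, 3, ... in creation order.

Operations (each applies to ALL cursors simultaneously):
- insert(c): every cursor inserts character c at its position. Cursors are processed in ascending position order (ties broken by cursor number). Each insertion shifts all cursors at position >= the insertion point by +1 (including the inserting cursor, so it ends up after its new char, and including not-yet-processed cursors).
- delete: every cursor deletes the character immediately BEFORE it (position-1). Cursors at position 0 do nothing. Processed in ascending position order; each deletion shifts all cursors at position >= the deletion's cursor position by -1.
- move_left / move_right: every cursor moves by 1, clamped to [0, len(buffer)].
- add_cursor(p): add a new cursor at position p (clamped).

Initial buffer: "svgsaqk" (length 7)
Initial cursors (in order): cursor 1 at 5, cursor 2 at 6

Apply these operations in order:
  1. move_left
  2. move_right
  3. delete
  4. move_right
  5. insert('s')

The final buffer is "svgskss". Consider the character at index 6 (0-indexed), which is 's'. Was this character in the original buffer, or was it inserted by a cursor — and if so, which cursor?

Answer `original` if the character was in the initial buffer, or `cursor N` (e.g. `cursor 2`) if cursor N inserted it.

After op 1 (move_left): buffer="svgsaqk" (len 7), cursors c1@4 c2@5, authorship .......
After op 2 (move_right): buffer="svgsaqk" (len 7), cursors c1@5 c2@6, authorship .......
After op 3 (delete): buffer="svgsk" (len 5), cursors c1@4 c2@4, authorship .....
After op 4 (move_right): buffer="svgsk" (len 5), cursors c1@5 c2@5, authorship .....
After op 5 (insert('s')): buffer="svgskss" (len 7), cursors c1@7 c2@7, authorship .....12
Authorship (.=original, N=cursor N): . . . . . 1 2
Index 6: author = 2

Answer: cursor 2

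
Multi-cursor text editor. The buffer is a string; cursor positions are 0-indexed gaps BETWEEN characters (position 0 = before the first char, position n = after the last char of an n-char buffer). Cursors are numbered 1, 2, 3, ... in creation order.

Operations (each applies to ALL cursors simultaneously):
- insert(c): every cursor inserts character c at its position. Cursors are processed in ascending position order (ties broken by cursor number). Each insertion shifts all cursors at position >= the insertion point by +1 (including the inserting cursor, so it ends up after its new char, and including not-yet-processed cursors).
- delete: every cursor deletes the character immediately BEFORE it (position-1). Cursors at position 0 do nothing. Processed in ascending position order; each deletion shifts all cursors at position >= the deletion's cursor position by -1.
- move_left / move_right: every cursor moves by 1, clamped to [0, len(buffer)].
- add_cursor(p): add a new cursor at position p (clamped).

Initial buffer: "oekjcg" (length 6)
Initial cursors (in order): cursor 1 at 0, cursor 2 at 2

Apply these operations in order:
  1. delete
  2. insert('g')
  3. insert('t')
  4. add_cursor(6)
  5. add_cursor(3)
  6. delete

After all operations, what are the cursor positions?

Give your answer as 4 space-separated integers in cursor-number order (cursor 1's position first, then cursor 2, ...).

After op 1 (delete): buffer="okjcg" (len 5), cursors c1@0 c2@1, authorship .....
After op 2 (insert('g')): buffer="gogkjcg" (len 7), cursors c1@1 c2@3, authorship 1.2....
After op 3 (insert('t')): buffer="gtogtkjcg" (len 9), cursors c1@2 c2@5, authorship 11.22....
After op 4 (add_cursor(6)): buffer="gtogtkjcg" (len 9), cursors c1@2 c2@5 c3@6, authorship 11.22....
After op 5 (add_cursor(3)): buffer="gtogtkjcg" (len 9), cursors c1@2 c4@3 c2@5 c3@6, authorship 11.22....
After op 6 (delete): buffer="ggjcg" (len 5), cursors c1@1 c4@1 c2@2 c3@2, authorship 12...

Answer: 1 2 2 1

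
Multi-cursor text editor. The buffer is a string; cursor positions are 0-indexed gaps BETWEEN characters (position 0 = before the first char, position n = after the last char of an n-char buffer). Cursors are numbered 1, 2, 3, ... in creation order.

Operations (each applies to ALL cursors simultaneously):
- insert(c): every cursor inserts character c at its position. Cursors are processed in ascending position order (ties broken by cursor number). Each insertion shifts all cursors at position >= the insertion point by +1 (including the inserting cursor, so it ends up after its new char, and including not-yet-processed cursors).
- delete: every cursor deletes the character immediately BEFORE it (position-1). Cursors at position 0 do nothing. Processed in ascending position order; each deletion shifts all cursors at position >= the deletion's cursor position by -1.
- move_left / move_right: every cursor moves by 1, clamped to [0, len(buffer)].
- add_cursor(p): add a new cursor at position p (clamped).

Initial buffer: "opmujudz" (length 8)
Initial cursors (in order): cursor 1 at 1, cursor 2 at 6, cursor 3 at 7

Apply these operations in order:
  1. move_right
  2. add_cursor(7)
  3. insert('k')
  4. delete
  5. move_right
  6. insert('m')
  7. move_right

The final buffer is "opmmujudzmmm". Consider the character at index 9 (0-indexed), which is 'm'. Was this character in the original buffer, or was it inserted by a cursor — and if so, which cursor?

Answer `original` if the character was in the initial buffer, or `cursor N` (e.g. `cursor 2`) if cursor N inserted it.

After op 1 (move_right): buffer="opmujudz" (len 8), cursors c1@2 c2@7 c3@8, authorship ........
After op 2 (add_cursor(7)): buffer="opmujudz" (len 8), cursors c1@2 c2@7 c4@7 c3@8, authorship ........
After op 3 (insert('k')): buffer="opkmujudkkzk" (len 12), cursors c1@3 c2@10 c4@10 c3@12, authorship ..1.....24.3
After op 4 (delete): buffer="opmujudz" (len 8), cursors c1@2 c2@7 c4@7 c3@8, authorship ........
After op 5 (move_right): buffer="opmujudz" (len 8), cursors c1@3 c2@8 c3@8 c4@8, authorship ........
After op 6 (insert('m')): buffer="opmmujudzmmm" (len 12), cursors c1@4 c2@12 c3@12 c4@12, authorship ...1.....234
After op 7 (move_right): buffer="opmmujudzmmm" (len 12), cursors c1@5 c2@12 c3@12 c4@12, authorship ...1.....234
Authorship (.=original, N=cursor N): . . . 1 . . . . . 2 3 4
Index 9: author = 2

Answer: cursor 2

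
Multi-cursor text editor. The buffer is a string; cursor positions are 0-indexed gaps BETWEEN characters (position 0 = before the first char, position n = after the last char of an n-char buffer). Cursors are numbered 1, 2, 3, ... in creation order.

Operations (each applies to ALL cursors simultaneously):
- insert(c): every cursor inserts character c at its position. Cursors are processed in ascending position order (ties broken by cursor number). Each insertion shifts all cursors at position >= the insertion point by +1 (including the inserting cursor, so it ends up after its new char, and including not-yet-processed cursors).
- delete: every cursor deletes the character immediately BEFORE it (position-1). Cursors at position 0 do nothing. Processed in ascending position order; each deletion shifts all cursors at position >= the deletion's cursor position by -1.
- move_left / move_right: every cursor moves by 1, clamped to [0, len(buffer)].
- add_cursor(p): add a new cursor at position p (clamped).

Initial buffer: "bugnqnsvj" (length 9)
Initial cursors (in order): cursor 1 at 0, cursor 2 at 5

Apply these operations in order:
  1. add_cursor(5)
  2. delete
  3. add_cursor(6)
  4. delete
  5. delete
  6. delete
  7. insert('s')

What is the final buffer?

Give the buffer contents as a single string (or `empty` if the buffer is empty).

After op 1 (add_cursor(5)): buffer="bugnqnsvj" (len 9), cursors c1@0 c2@5 c3@5, authorship .........
After op 2 (delete): buffer="bugnsvj" (len 7), cursors c1@0 c2@3 c3@3, authorship .......
After op 3 (add_cursor(6)): buffer="bugnsvj" (len 7), cursors c1@0 c2@3 c3@3 c4@6, authorship .......
After op 4 (delete): buffer="bnsj" (len 4), cursors c1@0 c2@1 c3@1 c4@3, authorship ....
After op 5 (delete): buffer="nj" (len 2), cursors c1@0 c2@0 c3@0 c4@1, authorship ..
After op 6 (delete): buffer="j" (len 1), cursors c1@0 c2@0 c3@0 c4@0, authorship .
After op 7 (insert('s')): buffer="ssssj" (len 5), cursors c1@4 c2@4 c3@4 c4@4, authorship 1234.

Answer: ssssj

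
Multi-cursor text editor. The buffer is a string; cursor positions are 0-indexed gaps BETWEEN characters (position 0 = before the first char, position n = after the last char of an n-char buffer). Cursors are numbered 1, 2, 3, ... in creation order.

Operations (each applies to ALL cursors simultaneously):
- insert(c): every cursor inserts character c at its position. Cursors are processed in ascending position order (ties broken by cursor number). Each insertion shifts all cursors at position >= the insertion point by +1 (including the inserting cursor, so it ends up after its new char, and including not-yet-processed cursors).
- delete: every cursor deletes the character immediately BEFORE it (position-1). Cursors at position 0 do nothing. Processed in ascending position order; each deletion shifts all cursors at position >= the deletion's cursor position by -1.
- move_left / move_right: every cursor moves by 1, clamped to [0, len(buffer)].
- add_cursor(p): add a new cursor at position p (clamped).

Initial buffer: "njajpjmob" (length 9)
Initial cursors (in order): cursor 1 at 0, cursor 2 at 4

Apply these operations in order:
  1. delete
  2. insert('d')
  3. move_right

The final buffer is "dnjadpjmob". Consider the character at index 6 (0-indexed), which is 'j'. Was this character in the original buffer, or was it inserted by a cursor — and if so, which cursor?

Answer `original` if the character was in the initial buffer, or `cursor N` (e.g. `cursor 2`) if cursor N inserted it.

After op 1 (delete): buffer="njapjmob" (len 8), cursors c1@0 c2@3, authorship ........
After op 2 (insert('d')): buffer="dnjadpjmob" (len 10), cursors c1@1 c2@5, authorship 1...2.....
After op 3 (move_right): buffer="dnjadpjmob" (len 10), cursors c1@2 c2@6, authorship 1...2.....
Authorship (.=original, N=cursor N): 1 . . . 2 . . . . .
Index 6: author = original

Answer: original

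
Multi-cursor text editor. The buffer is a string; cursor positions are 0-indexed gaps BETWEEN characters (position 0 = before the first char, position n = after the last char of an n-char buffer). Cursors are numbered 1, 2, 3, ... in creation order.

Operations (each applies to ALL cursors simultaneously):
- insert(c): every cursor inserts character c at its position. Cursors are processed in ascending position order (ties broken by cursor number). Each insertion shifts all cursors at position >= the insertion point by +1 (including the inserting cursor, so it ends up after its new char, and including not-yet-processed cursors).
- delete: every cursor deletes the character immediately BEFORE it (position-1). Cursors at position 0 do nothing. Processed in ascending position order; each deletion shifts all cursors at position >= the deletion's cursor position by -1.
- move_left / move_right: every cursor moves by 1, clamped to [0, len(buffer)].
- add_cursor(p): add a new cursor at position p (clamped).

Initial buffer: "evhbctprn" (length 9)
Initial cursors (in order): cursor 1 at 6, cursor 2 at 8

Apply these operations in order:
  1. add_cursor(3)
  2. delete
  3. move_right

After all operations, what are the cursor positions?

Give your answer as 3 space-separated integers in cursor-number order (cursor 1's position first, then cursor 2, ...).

After op 1 (add_cursor(3)): buffer="evhbctprn" (len 9), cursors c3@3 c1@6 c2@8, authorship .........
After op 2 (delete): buffer="evbcpn" (len 6), cursors c3@2 c1@4 c2@5, authorship ......
After op 3 (move_right): buffer="evbcpn" (len 6), cursors c3@3 c1@5 c2@6, authorship ......

Answer: 5 6 3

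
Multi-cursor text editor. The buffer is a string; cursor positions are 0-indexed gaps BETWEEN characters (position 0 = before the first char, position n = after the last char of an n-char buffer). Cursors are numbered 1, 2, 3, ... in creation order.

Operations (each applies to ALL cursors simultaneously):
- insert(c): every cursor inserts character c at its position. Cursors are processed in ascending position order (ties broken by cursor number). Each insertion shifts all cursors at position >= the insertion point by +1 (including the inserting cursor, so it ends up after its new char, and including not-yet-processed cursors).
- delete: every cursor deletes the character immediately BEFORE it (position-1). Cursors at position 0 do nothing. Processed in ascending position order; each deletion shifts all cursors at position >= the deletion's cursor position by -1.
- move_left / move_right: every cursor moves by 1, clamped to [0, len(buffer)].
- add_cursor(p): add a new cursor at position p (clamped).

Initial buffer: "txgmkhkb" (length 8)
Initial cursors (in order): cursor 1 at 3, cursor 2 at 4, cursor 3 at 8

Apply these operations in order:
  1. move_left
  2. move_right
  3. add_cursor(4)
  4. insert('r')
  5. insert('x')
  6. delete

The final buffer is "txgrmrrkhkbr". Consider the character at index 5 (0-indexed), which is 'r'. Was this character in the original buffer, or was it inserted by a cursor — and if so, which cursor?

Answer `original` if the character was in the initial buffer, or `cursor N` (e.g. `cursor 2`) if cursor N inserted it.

Answer: cursor 2

Derivation:
After op 1 (move_left): buffer="txgmkhkb" (len 8), cursors c1@2 c2@3 c3@7, authorship ........
After op 2 (move_right): buffer="txgmkhkb" (len 8), cursors c1@3 c2@4 c3@8, authorship ........
After op 3 (add_cursor(4)): buffer="txgmkhkb" (len 8), cursors c1@3 c2@4 c4@4 c3@8, authorship ........
After op 4 (insert('r')): buffer="txgrmrrkhkbr" (len 12), cursors c1@4 c2@7 c4@7 c3@12, authorship ...1.24....3
After op 5 (insert('x')): buffer="txgrxmrrxxkhkbrx" (len 16), cursors c1@5 c2@10 c4@10 c3@16, authorship ...11.2424....33
After op 6 (delete): buffer="txgrmrrkhkbr" (len 12), cursors c1@4 c2@7 c4@7 c3@12, authorship ...1.24....3
Authorship (.=original, N=cursor N): . . . 1 . 2 4 . . . . 3
Index 5: author = 2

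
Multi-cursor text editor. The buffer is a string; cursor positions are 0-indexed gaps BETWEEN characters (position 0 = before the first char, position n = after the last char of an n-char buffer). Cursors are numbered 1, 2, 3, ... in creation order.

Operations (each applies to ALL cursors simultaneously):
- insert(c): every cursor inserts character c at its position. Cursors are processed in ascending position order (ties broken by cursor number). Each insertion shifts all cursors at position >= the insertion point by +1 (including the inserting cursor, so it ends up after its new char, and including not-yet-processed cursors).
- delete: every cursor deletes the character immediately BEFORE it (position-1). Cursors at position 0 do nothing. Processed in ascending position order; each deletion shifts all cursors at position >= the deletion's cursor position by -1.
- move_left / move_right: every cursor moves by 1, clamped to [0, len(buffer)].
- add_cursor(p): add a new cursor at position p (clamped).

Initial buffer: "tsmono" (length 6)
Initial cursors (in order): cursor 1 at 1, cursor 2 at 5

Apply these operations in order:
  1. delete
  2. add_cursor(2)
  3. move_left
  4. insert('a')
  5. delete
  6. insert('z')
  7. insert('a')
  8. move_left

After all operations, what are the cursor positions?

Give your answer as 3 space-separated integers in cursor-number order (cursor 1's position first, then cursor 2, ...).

After op 1 (delete): buffer="smoo" (len 4), cursors c1@0 c2@3, authorship ....
After op 2 (add_cursor(2)): buffer="smoo" (len 4), cursors c1@0 c3@2 c2@3, authorship ....
After op 3 (move_left): buffer="smoo" (len 4), cursors c1@0 c3@1 c2@2, authorship ....
After op 4 (insert('a')): buffer="asamaoo" (len 7), cursors c1@1 c3@3 c2@5, authorship 1.3.2..
After op 5 (delete): buffer="smoo" (len 4), cursors c1@0 c3@1 c2@2, authorship ....
After op 6 (insert('z')): buffer="zszmzoo" (len 7), cursors c1@1 c3@3 c2@5, authorship 1.3.2..
After op 7 (insert('a')): buffer="zaszamzaoo" (len 10), cursors c1@2 c3@5 c2@8, authorship 11.33.22..
After op 8 (move_left): buffer="zaszamzaoo" (len 10), cursors c1@1 c3@4 c2@7, authorship 11.33.22..

Answer: 1 7 4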